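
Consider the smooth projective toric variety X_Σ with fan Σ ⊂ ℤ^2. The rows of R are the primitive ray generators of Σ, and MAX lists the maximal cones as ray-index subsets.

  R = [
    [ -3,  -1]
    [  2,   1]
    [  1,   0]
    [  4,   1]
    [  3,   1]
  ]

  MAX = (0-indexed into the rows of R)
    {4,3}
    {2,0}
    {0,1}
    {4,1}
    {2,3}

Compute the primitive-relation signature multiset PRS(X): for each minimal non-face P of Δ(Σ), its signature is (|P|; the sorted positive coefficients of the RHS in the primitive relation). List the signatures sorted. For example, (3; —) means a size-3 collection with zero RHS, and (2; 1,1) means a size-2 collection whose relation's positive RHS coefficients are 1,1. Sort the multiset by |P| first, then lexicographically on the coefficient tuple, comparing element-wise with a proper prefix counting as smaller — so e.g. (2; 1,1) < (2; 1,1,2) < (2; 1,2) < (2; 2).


5 minimal non-faces of Δ(Σ) (on 5 rays):

  P={0,4}:  v_{0} + v_{4} = 0  ⟹  sig = (2; —)
  P={0,3}:  v_{0} + v_{3} = v_{2}  ⟹  sig = (2; 1)
  P={1,2}:  v_{1} + v_{2} = v_{4}  ⟹  sig = (2; 1)
  P={2,4}:  v_{2} + v_{4} = v_{3}  ⟹  sig = (2; 1)
  P={1,3}:  v_{1} + v_{3} = 2·v_{4}  ⟹  sig = (2; 2)

Signatures (|P|; sorted positive RHS coefficients), sorted:
    |P|=2: 5 collections, coeffs (), (1), (1), (1), (2)


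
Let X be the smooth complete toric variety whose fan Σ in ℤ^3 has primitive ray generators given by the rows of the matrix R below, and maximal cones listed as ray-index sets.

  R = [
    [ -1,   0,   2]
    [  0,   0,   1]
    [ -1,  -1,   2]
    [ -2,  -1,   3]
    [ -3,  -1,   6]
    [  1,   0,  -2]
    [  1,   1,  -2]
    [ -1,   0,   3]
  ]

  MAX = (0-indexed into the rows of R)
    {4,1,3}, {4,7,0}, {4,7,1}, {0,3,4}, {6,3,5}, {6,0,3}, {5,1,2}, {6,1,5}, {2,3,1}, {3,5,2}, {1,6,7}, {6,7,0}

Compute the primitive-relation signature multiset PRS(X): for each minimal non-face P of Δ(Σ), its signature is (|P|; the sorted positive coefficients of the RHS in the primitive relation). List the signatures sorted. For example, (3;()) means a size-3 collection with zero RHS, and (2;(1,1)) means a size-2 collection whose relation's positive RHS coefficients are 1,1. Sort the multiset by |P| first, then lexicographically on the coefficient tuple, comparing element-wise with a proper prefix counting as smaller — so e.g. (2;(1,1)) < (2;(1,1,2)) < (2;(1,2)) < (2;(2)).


The 12 primitive collections of Σ (r=8, n=3):

  {0,5}:  v_{0} + v_{5} = 0  ⇒ sig = (2;())
  {2,6}:  v_{2} + v_{6} = 0  ⇒ sig = (2;())
  {0,1}:  v_{0} + v_{1} = v_{7}  ⇒ sig = (2;(1))
  {3,7}:  v_{3} + v_{7} = v_{4}  ⇒ sig = (2;(1))
  {5,7}:  v_{5} + v_{7} = v_{1}  ⇒ sig = (2;(1))
  {0,2}:  v_{0} + v_{2} = v_{1} + v_{3}  ⇒ sig = (2;(1,1))
  {4,5}:  v_{4} + v_{5} = v_{1} + v_{3}  ⇒ sig = (2;(1,1))
  {2,7}:  v_{2} + v_{7} = 2·v_{1} + v_{3}  ⇒ sig = (2;(1,2))
  {4,6}:  v_{4} + v_{6} = 2·v_{0}  ⇒ sig = (2;(2))
  {2,4}:  v_{2} + v_{4} = 2·v_{1} + 2·v_{3}  ⇒ sig = (2;(2,2))
  {1,3,5}:  v_{1} + v_{3} + v_{5} = v_{2}  ⇒ sig = (3;(1))
  {1,3,6}:  v_{1} + v_{3} + v_{6} = v_{0}  ⇒ sig = (3;(1))

so the primitive-relation signature multiset is
    (2;())
    (2;())
    (2;(1))
    (2;(1))
    (2;(1))
    (2;(1,1))
    (2;(1,1))
    (2;(1,2))
    (2;(2))
    (2;(2,2))
    (3;(1))
    (3;(1))


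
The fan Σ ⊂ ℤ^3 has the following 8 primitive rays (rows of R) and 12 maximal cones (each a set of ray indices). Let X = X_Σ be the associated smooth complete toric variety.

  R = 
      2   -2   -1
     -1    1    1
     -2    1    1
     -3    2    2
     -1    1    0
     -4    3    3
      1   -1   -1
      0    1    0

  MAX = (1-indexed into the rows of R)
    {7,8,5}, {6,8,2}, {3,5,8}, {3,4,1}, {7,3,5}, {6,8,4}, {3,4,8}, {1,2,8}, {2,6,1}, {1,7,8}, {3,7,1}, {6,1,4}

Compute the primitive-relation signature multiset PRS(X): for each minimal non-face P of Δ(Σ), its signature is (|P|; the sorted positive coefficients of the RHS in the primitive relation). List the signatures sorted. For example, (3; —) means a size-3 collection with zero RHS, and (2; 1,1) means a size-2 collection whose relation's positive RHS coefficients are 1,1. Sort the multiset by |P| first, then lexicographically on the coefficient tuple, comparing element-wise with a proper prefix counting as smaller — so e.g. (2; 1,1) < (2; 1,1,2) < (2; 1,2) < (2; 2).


Primitive collections (14):

  P = {2,7}:  v_{2} + v_{7} = 0  ⇒ sig = (2; —)
  P = {1,5}:  v_{1} + v_{5} = v_{7}  ⇒ sig = (2; 1)
  P = {2,3}:  v_{2} + v_{3} = v_{4}  ⇒ sig = (2; 1)
  P = {2,4}:  v_{2} + v_{4} = v_{6}  ⇒ sig = (2; 1)
  P = {4,7}:  v_{4} + v_{7} = v_{3}  ⇒ sig = (2; 1)
  P = {6,7}:  v_{6} + v_{7} = v_{4}  ⇒ sig = (2; 1)
  P = {2,5}:  v_{2} + v_{5} = v_{3} + v_{8}  ⇒ sig = (2; 1,1)
  P = {5,6}:  v_{5} + v_{6} = v_{3} + v_{4} + v_{8}  ⇒ sig = (2; 1,1,1)
  P = {4,5}:  v_{4} + v_{5} = 2·v_{3} + v_{8}  ⇒ sig = (2; 1,2)
  P = {3,6}:  v_{3} + v_{6} = 2·v_{4}  ⇒ sig = (2; 2)
  P = {1,3,8}:  v_{1} + v_{3} + v_{8} = 0  ⇒ sig = (3; —)
  P = {1,4,8}:  v_{1} + v_{4} + v_{8} = v_{2}  ⇒ sig = (3; 1)
  P = {3,7,8}:  v_{3} + v_{7} + v_{8} = v_{5}  ⇒ sig = (3; 1)
  P = {1,6,8}:  v_{1} + v_{6} + v_{8} = 2·v_{2}  ⇒ sig = (3; 2)

Hence PRS(X_Σ) =
    |P|=2: 10 collections, coeffs (), (1), (1), (1), (1), (1), (1,1), (1,1,1), (1,2), (2)
    |P|=3: 4 collections, coeffs (), (1), (1), (2)


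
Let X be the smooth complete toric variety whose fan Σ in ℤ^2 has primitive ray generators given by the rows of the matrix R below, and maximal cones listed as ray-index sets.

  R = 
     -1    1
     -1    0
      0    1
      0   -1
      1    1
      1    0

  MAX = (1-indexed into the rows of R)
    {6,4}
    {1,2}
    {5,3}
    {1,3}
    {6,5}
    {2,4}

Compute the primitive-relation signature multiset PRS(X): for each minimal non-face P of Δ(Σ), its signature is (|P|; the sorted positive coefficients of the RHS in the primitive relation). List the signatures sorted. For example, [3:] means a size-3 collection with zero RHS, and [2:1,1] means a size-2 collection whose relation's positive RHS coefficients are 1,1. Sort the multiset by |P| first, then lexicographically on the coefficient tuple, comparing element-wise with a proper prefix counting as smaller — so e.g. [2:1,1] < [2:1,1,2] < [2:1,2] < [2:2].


Δ(Σ) — 6 vertices, 9 min non-faces:

  P={2,6}:  v_{2} + v_{6} = 0  ⟹  sig = [2:]
  P={3,4}:  v_{3} + v_{4} = 0  ⟹  sig = [2:]
  P={1,4}:  v_{1} + v_{4} = v_{2}  ⟹  sig = [2:1]
  P={1,6}:  v_{1} + v_{6} = v_{3}  ⟹  sig = [2:1]
  P={2,3}:  v_{2} + v_{3} = v_{1}  ⟹  sig = [2:1]
  P={2,5}:  v_{2} + v_{5} = v_{3}  ⟹  sig = [2:1]
  P={3,6}:  v_{3} + v_{6} = v_{5}  ⟹  sig = [2:1]
  P={4,5}:  v_{4} + v_{5} = v_{6}  ⟹  sig = [2:1]
  P={1,5}:  v_{1} + v_{5} = 2·v_{3}  ⟹  sig = [2:2]

Signatures (|P|; sorted positive RHS coefficients), sorted:
    |P|=2: 9 collections, coeffs (), (), (1), (1), (1), (1), (1), (1), (2)


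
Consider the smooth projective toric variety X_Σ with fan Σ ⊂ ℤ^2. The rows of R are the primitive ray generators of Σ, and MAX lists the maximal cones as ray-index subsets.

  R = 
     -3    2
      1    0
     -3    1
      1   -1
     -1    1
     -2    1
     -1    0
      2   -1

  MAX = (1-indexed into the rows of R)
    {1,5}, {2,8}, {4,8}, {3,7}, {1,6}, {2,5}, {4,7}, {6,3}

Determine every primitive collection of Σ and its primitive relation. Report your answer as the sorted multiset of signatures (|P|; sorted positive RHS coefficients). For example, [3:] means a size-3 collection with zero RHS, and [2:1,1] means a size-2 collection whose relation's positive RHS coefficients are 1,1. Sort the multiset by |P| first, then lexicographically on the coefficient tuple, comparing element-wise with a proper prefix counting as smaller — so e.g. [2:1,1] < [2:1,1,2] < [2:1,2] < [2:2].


Σ has 20 primitive collections:

  P = {2,7}:  v_{2} + v_{7} = 0  →  sig = [2:]
  P = {4,5}:  v_{4} + v_{5} = 0  →  sig = [2:]
  P = {6,8}:  v_{6} + v_{8} = 0  →  sig = [2:]
  P = {1,4}:  v_{1} + v_{4} = v_{6}  →  sig = [2:1]
  P = {1,8}:  v_{1} + v_{8} = v_{5}  →  sig = [2:1]
  P = {2,3}:  v_{2} + v_{3} = v_{6}  →  sig = [2:1]
  P = {2,4}:  v_{2} + v_{4} = v_{8}  →  sig = [2:1]
  P = {2,6}:  v_{2} + v_{6} = v_{5}  →  sig = [2:1]
  P = {3,8}:  v_{3} + v_{8} = v_{7}  →  sig = [2:1]
  P = {4,6}:  v_{4} + v_{6} = v_{7}  →  sig = [2:1]
  P = {5,6}:  v_{5} + v_{6} = v_{1}  →  sig = [2:1]
  P = {5,7}:  v_{5} + v_{7} = v_{6}  →  sig = [2:1]
  P = {5,8}:  v_{5} + v_{8} = v_{2}  →  sig = [2:1]
  P = {6,7}:  v_{6} + v_{7} = v_{3}  →  sig = [2:1]
  P = {7,8}:  v_{7} + v_{8} = v_{4}  →  sig = [2:1]
  P = {1,2}:  v_{1} + v_{2} = 2·v_{5}  →  sig = [2:2]
  P = {1,7}:  v_{1} + v_{7} = 2·v_{6}  →  sig = [2:2]
  P = {3,4}:  v_{3} + v_{4} = 2·v_{7}  →  sig = [2:2]
  P = {3,5}:  v_{3} + v_{5} = 2·v_{6}  →  sig = [2:2]
  P = {1,3}:  v_{1} + v_{3} = 3·v_{6}  →  sig = [2:3]

so the primitive-relation signature multiset is
    [2:]
    [2:]
    [2:]
    [2:1]
    [2:1]
    [2:1]
    [2:1]
    [2:1]
    [2:1]
    [2:1]
    [2:1]
    [2:1]
    [2:1]
    [2:1]
    [2:1]
    [2:2]
    [2:2]
    [2:2]
    [2:2]
    [2:3]


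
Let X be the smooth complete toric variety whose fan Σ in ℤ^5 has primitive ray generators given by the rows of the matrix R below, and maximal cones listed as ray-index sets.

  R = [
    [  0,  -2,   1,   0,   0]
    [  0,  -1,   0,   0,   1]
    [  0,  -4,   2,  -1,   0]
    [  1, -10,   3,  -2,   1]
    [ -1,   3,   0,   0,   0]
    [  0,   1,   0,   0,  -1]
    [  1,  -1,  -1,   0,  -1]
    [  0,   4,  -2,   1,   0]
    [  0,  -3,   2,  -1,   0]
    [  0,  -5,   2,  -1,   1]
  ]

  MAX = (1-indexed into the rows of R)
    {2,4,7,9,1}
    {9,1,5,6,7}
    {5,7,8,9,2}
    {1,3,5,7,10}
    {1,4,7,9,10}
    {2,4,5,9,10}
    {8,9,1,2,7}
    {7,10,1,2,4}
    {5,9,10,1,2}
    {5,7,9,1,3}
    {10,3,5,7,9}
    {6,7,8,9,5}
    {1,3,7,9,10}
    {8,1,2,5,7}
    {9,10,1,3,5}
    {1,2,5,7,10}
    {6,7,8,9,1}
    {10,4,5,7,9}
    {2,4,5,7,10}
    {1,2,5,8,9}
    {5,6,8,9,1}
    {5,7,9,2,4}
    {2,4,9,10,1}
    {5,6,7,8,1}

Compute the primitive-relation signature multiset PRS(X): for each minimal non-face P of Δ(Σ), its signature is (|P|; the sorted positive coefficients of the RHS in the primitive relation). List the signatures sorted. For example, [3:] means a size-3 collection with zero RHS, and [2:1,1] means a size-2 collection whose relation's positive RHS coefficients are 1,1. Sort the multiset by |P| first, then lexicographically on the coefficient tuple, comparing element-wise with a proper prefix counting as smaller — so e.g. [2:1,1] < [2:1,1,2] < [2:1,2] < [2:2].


The 14 primitive collections of Σ (r=10, n=5):

  P = {2,6}:  v_{2} + v_{6} = 0 — sig = [2:]
  P = {3,8}:  v_{3} + v_{8} = 0 — sig = [2:]
  P = {2,3}:  v_{2} + v_{3} = v_{10} — sig = [2:1]
  P = {6,10}:  v_{6} + v_{10} = v_{3} — sig = [2:1]
  P = {8,10}:  v_{8} + v_{10} = v_{2} — sig = [2:1]
  P = {4,6}:  v_{4} + v_{6} = v_{7} + v_{9} + v_{10} — sig = [2:1,1,1]
  P = {3,6}:  v_{3} + v_{6} = v_{1} + v_{5} + v_{7} + v_{9} — sig = [2:1,1,1,1]
  P = {3,4}:  v_{3} + v_{4} = v_{7} + v_{9} + 2·v_{10} — sig = [2:1,1,2]
  P = {4,8}:  v_{4} + v_{8} = 2·v_{2} + v_{7} + v_{9} — sig = [2:1,1,2]
  P = {1,4,5}:  v_{1} + v_{4} + v_{5} = v_{3} + v_{10} — sig = [3:1,1]
  P = {2,7,9,10}:  v_{2} + v_{7} + v_{9} + v_{10} = v_{4} — sig = [4:1]
  P = {1,2,5,7,9}:  v_{1} + v_{2} + v_{5} + v_{7} + v_{9} = v_{3} — sig = [5:1]
  P = {1,5,7,8,9}:  v_{1} + v_{5} + v_{7} + v_{8} + v_{9} = v_{6} — sig = [5:1]
  P = {1,5,7,9,10}:  v_{1} + v_{5} + v_{7} + v_{9} + v_{10} = 2·v_{3} — sig = [5:2]

so the primitive-relation signature multiset is
[[2:], [2:], [2:1], [2:1], [2:1], [2:1,1,1], [2:1,1,1,1], [2:1,1,2], [2:1,1,2], [3:1,1], [4:1], [5:1], [5:1], [5:2]]


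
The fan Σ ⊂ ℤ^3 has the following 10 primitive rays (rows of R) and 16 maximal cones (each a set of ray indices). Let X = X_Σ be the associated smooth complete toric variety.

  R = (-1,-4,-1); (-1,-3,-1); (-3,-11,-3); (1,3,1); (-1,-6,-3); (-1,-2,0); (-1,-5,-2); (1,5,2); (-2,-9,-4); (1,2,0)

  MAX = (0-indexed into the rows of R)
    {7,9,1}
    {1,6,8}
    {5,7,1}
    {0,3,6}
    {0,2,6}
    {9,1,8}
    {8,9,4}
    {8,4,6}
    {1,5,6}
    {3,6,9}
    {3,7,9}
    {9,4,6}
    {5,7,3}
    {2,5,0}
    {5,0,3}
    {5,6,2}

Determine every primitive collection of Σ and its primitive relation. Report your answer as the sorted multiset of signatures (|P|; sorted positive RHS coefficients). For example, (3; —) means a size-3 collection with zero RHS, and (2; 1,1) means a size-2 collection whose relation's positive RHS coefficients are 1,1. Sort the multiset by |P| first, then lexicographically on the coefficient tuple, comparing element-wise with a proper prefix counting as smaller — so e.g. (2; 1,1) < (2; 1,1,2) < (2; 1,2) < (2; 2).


The 25 primitive collections of Σ (r=10, n=3):

  P = {1,3}:  v_{1} + v_{3} = 0  ⇒ sig = (2; —)
  P = {5,9}:  v_{5} + v_{9} = 0  ⇒ sig = (2; —)
  P = {6,7}:  v_{6} + v_{7} = 0  ⇒ sig = (2; —)
  P = {1,4}:  v_{1} + v_{4} = v_{8}  ⇒ sig = (2; 1)
  P = {3,8}:  v_{3} + v_{8} = v_{4}  ⇒ sig = (2; 1)
  P = {0,1}:  v_{0} + v_{1} = v_{5} + v_{6}  ⇒ sig = (2; 1,1)
  P = {0,7}:  v_{0} + v_{7} = v_{3} + v_{5}  ⇒ sig = (2; 1,1)
  P = {0,9}:  v_{0} + v_{9} = v_{3} + v_{6}  ⇒ sig = (2; 1,1)
  P = {2,7}:  v_{2} + v_{7} = v_{0} + v_{5}  ⇒ sig = (2; 1,1)
  P = {2,9}:  v_{2} + v_{9} = v_{0} + v_{6}  ⇒ sig = (2; 1,1)
  P = {3,4}:  v_{3} + v_{4} = v_{6} + v_{9}  ⇒ sig = (2; 1,1)
  P = {4,5}:  v_{4} + v_{5} = v_{1} + v_{6}  ⇒ sig = (2; 1,1)
  P = {4,7}:  v_{4} + v_{7} = v_{1} + v_{9}  ⇒ sig = (2; 1,1)
  P = {2,8}:  v_{2} + v_{8} = v_{1} + v_{5} + 3·v_{6}  ⇒ sig = (2; 1,1,3)
  P = {0,8}:  v_{0} + v_{8} = v_{1} + 2·v_{6}  ⇒ sig = (2; 1,2)
  P = {5,8}:  v_{5} + v_{8} = 2·v_{1} + v_{6}  ⇒ sig = (2; 1,2)
  P = {7,8}:  v_{7} + v_{8} = 2·v_{1} + v_{9}  ⇒ sig = (2; 1,2)
  P = {2,4}:  v_{2} + v_{4} = v_{5} + 3·v_{6}  ⇒ sig = (2; 1,3)
  P = {0,4}:  v_{0} + v_{4} = 2·v_{6}  ⇒ sig = (2; 2)
  P = {2,3}:  v_{2} + v_{3} = 2·v_{0}  ⇒ sig = (2; 2)
  P = {1,2}:  v_{1} + v_{2} = 2·v_{5} + 2·v_{6}  ⇒ sig = (2; 2,2)
  P = {0,5,6}:  v_{0} + v_{5} + v_{6} = v_{2}  ⇒ sig = (3; 1)
  P = {1,6,9}:  v_{1} + v_{6} + v_{9} = v_{4}  ⇒ sig = (3; 1)
  P = {3,5,6}:  v_{3} + v_{5} + v_{6} = v_{0}  ⇒ sig = (3; 1)
  P = {6,8,9}:  v_{6} + v_{8} + v_{9} = 2·v_{4}  ⇒ sig = (3; 2)

so the primitive-relation signature multiset is
    (2; —)
    (2; —)
    (2; —)
    (2; 1)
    (2; 1)
    (2; 1,1)
    (2; 1,1)
    (2; 1,1)
    (2; 1,1)
    (2; 1,1)
    (2; 1,1)
    (2; 1,1)
    (2; 1,1)
    (2; 1,1,3)
    (2; 1,2)
    (2; 1,2)
    (2; 1,2)
    (2; 1,3)
    (2; 2)
    (2; 2)
    (2; 2,2)
    (3; 1)
    (3; 1)
    (3; 1)
    (3; 2)


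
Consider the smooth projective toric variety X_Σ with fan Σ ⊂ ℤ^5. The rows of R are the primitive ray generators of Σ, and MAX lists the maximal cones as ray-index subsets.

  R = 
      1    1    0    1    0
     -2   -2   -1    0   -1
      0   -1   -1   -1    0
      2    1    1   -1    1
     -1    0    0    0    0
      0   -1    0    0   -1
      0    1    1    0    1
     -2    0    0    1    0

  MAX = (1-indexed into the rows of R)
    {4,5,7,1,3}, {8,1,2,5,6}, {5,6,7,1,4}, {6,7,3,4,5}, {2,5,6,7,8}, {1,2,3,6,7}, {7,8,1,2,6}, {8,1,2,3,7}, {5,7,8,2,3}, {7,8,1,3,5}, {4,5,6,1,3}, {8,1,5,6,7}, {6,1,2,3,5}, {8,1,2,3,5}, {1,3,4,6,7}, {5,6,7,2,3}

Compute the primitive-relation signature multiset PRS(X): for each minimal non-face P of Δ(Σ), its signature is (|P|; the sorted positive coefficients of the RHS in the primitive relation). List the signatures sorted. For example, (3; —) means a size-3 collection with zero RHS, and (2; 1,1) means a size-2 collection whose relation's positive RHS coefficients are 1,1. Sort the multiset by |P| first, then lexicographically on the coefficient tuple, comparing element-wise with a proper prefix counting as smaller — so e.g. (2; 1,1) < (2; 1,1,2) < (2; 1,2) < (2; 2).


Minimal non-faces — 5 found among 8 rays, 16 max cones:

  P={4,8}:  v_{4} + v_{8} = v_{7} — sig = (2; 1)
  P={2,4}:  v_{2} + v_{4} = v_{3} + v_{6} + v_{7} — sig = (2; 1,1,1)
  P={3,6,8}:  v_{3} + v_{6} + v_{8} = v_{2} — sig = (3; 1)
  P={1,2,5,7}:  v_{1} + v_{2} + v_{5} + v_{7} = v_{8} — sig = (4; 1)
  P={1,3,5,6,7}:  v_{1} + v_{3} + v_{5} + v_{6} + v_{7} = 0 — sig = (5; —)

Sorted signature multiset PRS(X):
[(2; 1), (2; 1,1,1), (3; 1), (4; 1), (5; —)]


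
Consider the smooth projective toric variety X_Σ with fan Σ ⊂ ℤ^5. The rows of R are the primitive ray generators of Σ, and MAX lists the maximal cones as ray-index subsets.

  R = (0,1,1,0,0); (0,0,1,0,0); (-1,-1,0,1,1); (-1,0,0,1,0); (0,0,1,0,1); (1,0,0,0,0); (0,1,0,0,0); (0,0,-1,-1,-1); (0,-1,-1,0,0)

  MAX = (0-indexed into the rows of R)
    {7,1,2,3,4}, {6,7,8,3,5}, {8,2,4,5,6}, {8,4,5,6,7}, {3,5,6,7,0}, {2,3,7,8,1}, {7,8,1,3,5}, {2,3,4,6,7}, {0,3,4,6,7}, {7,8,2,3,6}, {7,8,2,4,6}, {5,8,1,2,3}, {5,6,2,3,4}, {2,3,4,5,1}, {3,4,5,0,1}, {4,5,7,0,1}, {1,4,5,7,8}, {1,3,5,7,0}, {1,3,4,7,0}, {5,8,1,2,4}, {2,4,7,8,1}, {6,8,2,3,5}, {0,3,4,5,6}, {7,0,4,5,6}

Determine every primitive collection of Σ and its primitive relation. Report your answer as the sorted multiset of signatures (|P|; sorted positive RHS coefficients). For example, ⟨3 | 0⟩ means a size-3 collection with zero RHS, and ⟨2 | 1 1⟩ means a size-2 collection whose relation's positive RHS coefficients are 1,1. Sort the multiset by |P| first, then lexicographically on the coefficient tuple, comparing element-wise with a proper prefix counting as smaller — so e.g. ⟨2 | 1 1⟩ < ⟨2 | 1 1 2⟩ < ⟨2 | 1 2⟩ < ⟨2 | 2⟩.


6 minimal non-faces of Δ(Σ) (on 9 rays):

  P = {0,8}:  v_{0} + v_{8} = 0  so sig = ⟨2 | 0⟩
  P = {1,6}:  v_{1} + v_{6} = v_{0}  so sig = ⟨2 | 1⟩
  P = {0,2}:  v_{0} + v_{2} = v_{3} + v_{4}  so sig = ⟨2 | 1 1⟩
  P = {2,5,7}:  v_{2} + v_{5} + v_{7} = v_{8}  so sig = ⟨3 | 1⟩
  P = {3,4,8}:  v_{3} + v_{4} + v_{8} = v_{2}  so sig = ⟨3 | 1⟩
  P = {3,4,5,7}:  v_{3} + v_{4} + v_{5} + v_{7} = 0  so sig = ⟨4 | 0⟩

Hence PRS(X_Σ) =
    ⟨2 | 0⟩
    ⟨2 | 1⟩
    ⟨2 | 1 1⟩
    ⟨3 | 1⟩
    ⟨3 | 1⟩
    ⟨4 | 0⟩


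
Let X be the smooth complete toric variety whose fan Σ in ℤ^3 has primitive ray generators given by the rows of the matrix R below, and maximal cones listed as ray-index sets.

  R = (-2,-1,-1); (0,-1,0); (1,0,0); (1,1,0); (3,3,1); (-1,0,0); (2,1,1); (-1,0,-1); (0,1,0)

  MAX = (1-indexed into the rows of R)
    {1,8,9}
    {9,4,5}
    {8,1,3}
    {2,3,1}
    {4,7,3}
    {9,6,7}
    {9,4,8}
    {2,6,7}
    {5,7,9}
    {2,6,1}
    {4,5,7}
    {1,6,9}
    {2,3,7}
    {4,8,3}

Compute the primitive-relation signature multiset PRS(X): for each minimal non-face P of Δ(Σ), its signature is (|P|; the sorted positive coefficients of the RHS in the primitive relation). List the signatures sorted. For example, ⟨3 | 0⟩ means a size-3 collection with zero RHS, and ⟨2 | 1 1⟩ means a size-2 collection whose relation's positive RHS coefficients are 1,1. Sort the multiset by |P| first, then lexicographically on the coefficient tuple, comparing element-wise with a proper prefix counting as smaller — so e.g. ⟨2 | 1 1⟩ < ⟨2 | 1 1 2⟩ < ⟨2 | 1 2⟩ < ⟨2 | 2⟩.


Minimal non-faces — 16 found among 9 rays, 14 max cones:

  • {1,7}:  v_{1} + v_{7} = 0  →  sig = ⟨2 | 0⟩
  • {2,9}:  v_{2} + v_{9} = 0  →  sig = ⟨2 | 0⟩
  • {3,6}:  v_{3} + v_{6} = 0  →  sig = ⟨2 | 0⟩
  • {1,4}:  v_{1} + v_{4} = v_{8}  →  sig = ⟨2 | 1⟩
  • {2,4}:  v_{2} + v_{4} = v_{3}  →  sig = ⟨2 | 1⟩
  • {3,9}:  v_{3} + v_{9} = v_{4}  →  sig = ⟨2 | 1⟩
  • {4,6}:  v_{4} + v_{6} = v_{9}  →  sig = ⟨2 | 1⟩
  • {7,8}:  v_{7} + v_{8} = v_{4}  →  sig = ⟨2 | 1⟩
  • {1,5}:  v_{1} + v_{5} = v_{4} + v_{9}  →  sig = ⟨2 | 1 1⟩
  • {2,5}:  v_{2} + v_{5} = v_{4} + v_{7}  →  sig = ⟨2 | 1 1⟩
  • {2,8}:  v_{2} + v_{8} = v_{1} + v_{3}  →  sig = ⟨2 | 1 1⟩
  • {6,8}:  v_{6} + v_{8} = v_{1} + v_{9}  →  sig = ⟨2 | 1 1⟩
  • {3,5}:  v_{3} + v_{5} = 2·v_{4} + v_{7}  →  sig = ⟨2 | 1 2⟩
  • {5,6}:  v_{5} + v_{6} = v_{7} + 2·v_{9}  →  sig = ⟨2 | 1 2⟩
  • {5,8}:  v_{5} + v_{8} = 2·v_{4} + v_{9}  →  sig = ⟨2 | 1 2⟩
  • {4,7,9}:  v_{4} + v_{7} + v_{9} = v_{5}  →  sig = ⟨3 | 1⟩

so the primitive-relation signature multiset is
{ ⟨2 | 0⟩ ×3,  ⟨2 | 1⟩ ×5,  ⟨2 | 1 1⟩ ×4,  ⟨2 | 1 2⟩ ×3,  ⟨3 | 1⟩ }


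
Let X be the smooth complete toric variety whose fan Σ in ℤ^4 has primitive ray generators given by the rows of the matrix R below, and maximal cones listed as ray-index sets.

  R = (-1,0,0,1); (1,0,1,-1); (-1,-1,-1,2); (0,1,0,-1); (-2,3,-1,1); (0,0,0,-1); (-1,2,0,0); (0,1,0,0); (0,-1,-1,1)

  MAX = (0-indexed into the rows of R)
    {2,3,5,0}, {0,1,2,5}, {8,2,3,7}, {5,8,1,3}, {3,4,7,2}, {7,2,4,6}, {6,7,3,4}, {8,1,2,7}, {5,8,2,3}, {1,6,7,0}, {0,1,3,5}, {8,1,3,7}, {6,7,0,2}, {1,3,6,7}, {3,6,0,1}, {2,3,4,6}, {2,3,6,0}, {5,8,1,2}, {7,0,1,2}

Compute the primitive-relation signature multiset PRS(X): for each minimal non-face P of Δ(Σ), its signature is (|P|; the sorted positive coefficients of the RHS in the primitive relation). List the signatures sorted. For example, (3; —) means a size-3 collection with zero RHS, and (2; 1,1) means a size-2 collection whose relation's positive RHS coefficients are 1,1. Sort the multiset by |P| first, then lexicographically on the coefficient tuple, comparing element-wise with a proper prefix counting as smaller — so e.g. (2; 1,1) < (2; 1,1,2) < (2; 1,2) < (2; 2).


Primitive collections (12):

  {0,8}:  v_{0} + v_{8} = v_{2} — sig = (2; 1)
  {5,7}:  v_{5} + v_{7} = v_{3} — sig = (2; 1)
  {1,4}:  v_{1} + v_{4} = v_{6} + v_{7} — sig = (2; 1,1)
  {6,8}:  v_{6} + v_{8} = v_{2} + v_{3} + v_{7} — sig = (2; 1,1,1)
  {4,5}:  v_{4} + v_{5} = v_{2} + 2·v_{3} + v_{6} — sig = (2; 1,1,2)
  {0,4}:  v_{0} + v_{4} = v_{2} + 2·v_{6} — sig = (2; 1,2)
  {5,6}:  v_{5} + v_{6} = v_{0} + 2·v_{3} — sig = (2; 1,2)
  {4,8}:  v_{4} + v_{8} = 2·v_{2} + 2·v_{3} + 2·v_{7} — sig = (2; 2,2,2)
  {1,2,3}:  v_{1} + v_{2} + v_{3} = 0 — sig = (3; —)
  {0,3,7}:  v_{0} + v_{3} + v_{7} = v_{6} — sig = (3; 1)
  {1,2,6}:  v_{1} + v_{2} + v_{6} = v_{0} + v_{7} — sig = (3; 1,1)
  {2,3,6,7}:  v_{2} + v_{3} + v_{6} + v_{7} = v_{4} — sig = (4; 1)

so the primitive-relation signature multiset is
    |P|=2: 8 collections, coeffs (1), (1), (1,1), (1,1,1), (1,1,2), (1,2), (1,2), (2,2,2)
    |P|=3: 3 collections, coeffs (), (1), (1,1)
    |P|=4: 1 collection, coeffs (1)


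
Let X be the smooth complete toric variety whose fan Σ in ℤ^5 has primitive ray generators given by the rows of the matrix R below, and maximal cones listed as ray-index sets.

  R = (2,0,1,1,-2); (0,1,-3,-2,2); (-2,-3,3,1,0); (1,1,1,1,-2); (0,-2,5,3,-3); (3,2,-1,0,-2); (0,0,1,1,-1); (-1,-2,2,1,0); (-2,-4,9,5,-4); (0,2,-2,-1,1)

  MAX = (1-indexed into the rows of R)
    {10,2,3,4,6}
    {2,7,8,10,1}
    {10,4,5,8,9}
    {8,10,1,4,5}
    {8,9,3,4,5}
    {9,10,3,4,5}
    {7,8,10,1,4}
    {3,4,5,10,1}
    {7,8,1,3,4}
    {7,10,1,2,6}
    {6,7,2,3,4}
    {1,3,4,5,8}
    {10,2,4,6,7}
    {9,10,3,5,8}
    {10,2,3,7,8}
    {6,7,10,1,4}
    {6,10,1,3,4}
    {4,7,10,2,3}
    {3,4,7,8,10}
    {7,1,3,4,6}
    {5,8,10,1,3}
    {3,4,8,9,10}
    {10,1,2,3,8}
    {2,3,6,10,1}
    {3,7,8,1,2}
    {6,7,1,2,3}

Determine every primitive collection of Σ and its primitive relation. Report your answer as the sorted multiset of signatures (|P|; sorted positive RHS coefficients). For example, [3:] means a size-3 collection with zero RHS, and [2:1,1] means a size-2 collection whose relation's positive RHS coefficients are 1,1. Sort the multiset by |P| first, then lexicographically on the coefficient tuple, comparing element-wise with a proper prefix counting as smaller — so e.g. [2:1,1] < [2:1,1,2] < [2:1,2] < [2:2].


Primitive collections (14):

  • {6,8}:  v_{6} + v_{8} = v_{1} — sig = [2:1]
  • {2,5}:  v_{2} + v_{5} = v_{1} + v_{3} + v_{10} — sig = [2:1,1,1]
  • {2,9}:  v_{2} + v_{9} = v_{3} + v_{5} + v_{10} — sig = [2:1,1,1]
  • {6,9}:  v_{6} + v_{9} = v_{1} + v_{3} + v_{4} + v_{5} + v_{10} — sig = [2:1,1,1,1,1]
  • {5,6}:  v_{5} + v_{6} = 2·v_{1} + v_{3} + v_{4} + v_{10} — sig = [2:1,1,1,2]
  • {7,9}:  v_{7} + v_{9} = v_{3} + 3·v_{4} + 3·v_{8} + v_{10} — sig = [2:1,1,3,3]
  • {1,9}:  v_{1} + v_{9} = 2·v_{5} — sig = [2:2]
  • {5,7}:  v_{5} + v_{7} = 2·v_{4} + 2·v_{8} — sig = [2:2,2]
  • {2,4,8}:  v_{2} + v_{4} + v_{8} = 0 — sig = [3:]
  • {1,2,4}:  v_{1} + v_{2} + v_{4} = v_{6} — sig = [3:1]
  • {3,6,7,10}:  v_{3} + v_{6} + v_{7} + v_{10} = v_{4} — sig = [4:1]
  • {1,3,7,10}:  v_{1} + v_{3} + v_{7} + v_{10} = v_{4} + v_{8} — sig = [4:1,1]
  • {1,3,4,8,10}:  v_{1} + v_{3} + v_{4} + v_{8} + v_{10} = v_{5} — sig = [5:1]
  • {3,4,5,8,10}:  v_{3} + v_{4} + v_{5} + v_{8} + v_{10} = v_{9} — sig = [5:1]

so the primitive-relation signature multiset is
{ [2:1],  [2:1,1,1] ×2,  [2:1,1,1,1,1],  [2:1,1,1,2],  [2:1,1,3,3],  [2:2],  [2:2,2],  [3:],  [3:1],  [4:1],  [4:1,1],  [5:1] ×2 }


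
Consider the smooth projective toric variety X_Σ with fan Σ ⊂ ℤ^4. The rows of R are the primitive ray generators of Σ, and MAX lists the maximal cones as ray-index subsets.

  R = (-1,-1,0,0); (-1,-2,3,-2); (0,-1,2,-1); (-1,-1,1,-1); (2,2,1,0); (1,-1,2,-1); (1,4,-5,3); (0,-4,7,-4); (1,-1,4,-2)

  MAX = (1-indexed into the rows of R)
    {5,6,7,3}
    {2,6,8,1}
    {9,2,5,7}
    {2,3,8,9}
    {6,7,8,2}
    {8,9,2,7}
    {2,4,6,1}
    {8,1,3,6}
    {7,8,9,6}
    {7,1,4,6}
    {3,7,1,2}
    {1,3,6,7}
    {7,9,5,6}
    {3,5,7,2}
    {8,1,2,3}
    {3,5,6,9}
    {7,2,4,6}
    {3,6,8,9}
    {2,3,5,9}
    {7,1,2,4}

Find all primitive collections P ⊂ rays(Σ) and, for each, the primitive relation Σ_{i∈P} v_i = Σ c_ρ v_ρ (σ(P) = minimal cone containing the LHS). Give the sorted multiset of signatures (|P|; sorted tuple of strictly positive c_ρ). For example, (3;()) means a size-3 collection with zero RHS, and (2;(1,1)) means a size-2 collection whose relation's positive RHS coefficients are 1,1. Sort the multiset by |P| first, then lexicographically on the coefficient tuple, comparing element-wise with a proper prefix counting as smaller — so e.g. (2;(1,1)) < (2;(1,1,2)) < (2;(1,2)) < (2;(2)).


14 collections generate NE(X_Σ); each relation:

  P = {3,4}:  v_{3} + v_{4} = v_{2} ; sig = (2;(1))
  P = {4,5}:  v_{4} + v_{5} = v_{2} + v_{7} + v_{9} ; sig = (2;(1,1,1))
  P = {4,9}:  v_{4} + v_{9} = v_{2} + v_{7} + v_{8} ; sig = (2;(1,1,1))
  P = {4,8}:  v_{4} + v_{8} = 2·v_{2} + v_{6} ; sig = (2;(1,2))
  P = {1,5}:  v_{1} + v_{5} = 3·v_{3} + v_{7} ; sig = (2;(1,3))
  P = {1,9}:  v_{1} + v_{9} = 2·v_{3} ; sig = (2;(2))
  P = {5,8}:  v_{5} + v_{8} = 2·v_{9} ; sig = (2;(2))
  P = {1,7,8}:  v_{1} + v_{7} + v_{8} = v_{3} ; sig = (3;(1))
  P = {2,3,6}:  v_{2} + v_{3} + v_{6} = v_{8} ; sig = (3;(1))
  P = {3,7,8}:  v_{3} + v_{7} + v_{8} = v_{9} ; sig = (3;(1))
  P = {3,7,9}:  v_{3} + v_{7} + v_{9} = v_{5} ; sig = (3;(1))
  P = {2,5,6}:  v_{2} + v_{5} + v_{6} = v_{7} + v_{8} + v_{9} ; sig = (3;(1,1,1))
  P = {2,6,9}:  v_{2} + v_{6} + v_{9} = v_{7} + 2·v_{8} ; sig = (3;(1,2))
  P = {1,2,6,7}:  v_{1} + v_{2} + v_{6} + v_{7} = 0 ; sig = (4;())

Sorted signature multiset PRS(X):
    |P|=2: 7 collections, coeffs (1), (1,1,1), (1,1,1), (1,2), (1,3), (2), (2)
    |P|=3: 6 collections, coeffs (1), (1), (1), (1), (1,1,1), (1,2)
    |P|=4: 1 collection, coeffs ()


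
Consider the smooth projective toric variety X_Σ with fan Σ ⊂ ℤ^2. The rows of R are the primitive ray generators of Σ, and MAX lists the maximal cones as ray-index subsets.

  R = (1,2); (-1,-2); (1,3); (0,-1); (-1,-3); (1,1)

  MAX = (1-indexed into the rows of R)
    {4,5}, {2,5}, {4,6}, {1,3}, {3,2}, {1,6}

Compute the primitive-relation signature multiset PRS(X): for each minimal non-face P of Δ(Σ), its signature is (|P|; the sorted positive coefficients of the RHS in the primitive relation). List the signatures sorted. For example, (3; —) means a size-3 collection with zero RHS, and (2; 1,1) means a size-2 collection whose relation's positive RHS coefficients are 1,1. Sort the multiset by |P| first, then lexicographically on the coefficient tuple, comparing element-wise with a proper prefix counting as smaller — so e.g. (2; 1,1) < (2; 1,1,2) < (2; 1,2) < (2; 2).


|primitive collections| = 9. Relations:

  {1,2}:  v_{1} + v_{2} = 0  so sig = (2; —)
  {3,5}:  v_{3} + v_{5} = 0  so sig = (2; —)
  {1,4}:  v_{1} + v_{4} = v_{6}  so sig = (2; 1)
  {1,5}:  v_{1} + v_{5} = v_{4}  so sig = (2; 1)
  {2,4}:  v_{2} + v_{4} = v_{5}  so sig = (2; 1)
  {2,6}:  v_{2} + v_{6} = v_{4}  so sig = (2; 1)
  {3,4}:  v_{3} + v_{4} = v_{1}  so sig = (2; 1)
  {3,6}:  v_{3} + v_{6} = 2·v_{1}  so sig = (2; 2)
  {5,6}:  v_{5} + v_{6} = 2·v_{4}  so sig = (2; 2)

Hence PRS(X_Σ) =
    (2; —)
    (2; —)
    (2; 1)
    (2; 1)
    (2; 1)
    (2; 1)
    (2; 1)
    (2; 2)
    (2; 2)


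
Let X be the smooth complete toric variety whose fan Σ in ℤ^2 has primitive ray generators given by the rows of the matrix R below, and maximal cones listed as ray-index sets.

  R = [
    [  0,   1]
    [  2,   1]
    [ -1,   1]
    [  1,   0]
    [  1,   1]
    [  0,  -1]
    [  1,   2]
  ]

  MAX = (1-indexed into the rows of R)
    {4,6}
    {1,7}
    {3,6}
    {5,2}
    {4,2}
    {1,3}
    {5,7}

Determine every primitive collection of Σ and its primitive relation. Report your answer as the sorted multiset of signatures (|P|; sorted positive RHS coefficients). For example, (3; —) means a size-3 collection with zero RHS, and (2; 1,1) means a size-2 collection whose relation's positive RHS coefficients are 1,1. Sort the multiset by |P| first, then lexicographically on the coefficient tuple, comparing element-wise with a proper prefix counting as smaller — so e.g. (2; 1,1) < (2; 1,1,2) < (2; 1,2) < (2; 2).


Primitive collections (14):

  • {1,6}:  v_{1} + v_{6} = 0  ⇒ sig = (2; —)
  • {1,4}:  v_{1} + v_{4} = v_{5}  ⇒ sig = (2; 1)
  • {1,5}:  v_{1} + v_{5} = v_{7}  ⇒ sig = (2; 1)
  • {2,3}:  v_{2} + v_{3} = v_{7}  ⇒ sig = (2; 1)
  • {3,4}:  v_{3} + v_{4} = v_{1}  ⇒ sig = (2; 1)
  • {4,5}:  v_{4} + v_{5} = v_{2}  ⇒ sig = (2; 1)
  • {5,6}:  v_{5} + v_{6} = v_{4}  ⇒ sig = (2; 1)
  • {6,7}:  v_{6} + v_{7} = v_{5}  ⇒ sig = (2; 1)
  • {1,2}:  v_{1} + v_{2} = 2·v_{5}  ⇒ sig = (2; 2)
  • {2,6}:  v_{2} + v_{6} = 2·v_{4}  ⇒ sig = (2; 2)
  • {3,5}:  v_{3} + v_{5} = 2·v_{1}  ⇒ sig = (2; 2)
  • {4,7}:  v_{4} + v_{7} = 2·v_{5}  ⇒ sig = (2; 2)
  • {2,7}:  v_{2} + v_{7} = 3·v_{5}  ⇒ sig = (2; 3)
  • {3,7}:  v_{3} + v_{7} = 3·v_{1}  ⇒ sig = (2; 3)

Sorted signature multiset PRS(X):
[(2; —), (2; 1), (2; 1), (2; 1), (2; 1), (2; 1), (2; 1), (2; 1), (2; 2), (2; 2), (2; 2), (2; 2), (2; 3), (2; 3)]


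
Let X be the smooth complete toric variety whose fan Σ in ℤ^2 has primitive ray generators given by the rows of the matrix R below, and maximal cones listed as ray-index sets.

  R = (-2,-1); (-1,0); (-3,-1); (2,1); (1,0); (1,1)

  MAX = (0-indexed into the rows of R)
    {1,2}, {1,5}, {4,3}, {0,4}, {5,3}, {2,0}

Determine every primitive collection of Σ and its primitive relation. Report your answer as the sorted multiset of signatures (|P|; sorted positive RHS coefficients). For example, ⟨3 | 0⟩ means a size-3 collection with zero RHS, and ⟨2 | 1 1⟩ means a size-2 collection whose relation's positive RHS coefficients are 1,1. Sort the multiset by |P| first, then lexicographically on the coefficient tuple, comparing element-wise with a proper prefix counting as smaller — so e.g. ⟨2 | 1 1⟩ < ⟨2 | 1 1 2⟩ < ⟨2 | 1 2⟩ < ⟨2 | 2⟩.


Δ(Σ) — 6 vertices, 9 min non-faces:

  {0,3}:  v_{0} + v_{3} = 0 — sig = ⟨2 | 0⟩
  {1,4}:  v_{1} + v_{4} = 0 — sig = ⟨2 | 0⟩
  {0,1}:  v_{0} + v_{1} = v_{2} — sig = ⟨2 | 1⟩
  {0,5}:  v_{0} + v_{5} = v_{1} — sig = ⟨2 | 1⟩
  {1,3}:  v_{1} + v_{3} = v_{5} — sig = ⟨2 | 1⟩
  {2,3}:  v_{2} + v_{3} = v_{1} — sig = ⟨2 | 1⟩
  {2,4}:  v_{2} + v_{4} = v_{0} — sig = ⟨2 | 1⟩
  {4,5}:  v_{4} + v_{5} = v_{3} — sig = ⟨2 | 1⟩
  {2,5}:  v_{2} + v_{5} = 2·v_{1} — sig = ⟨2 | 2⟩

Hence PRS(X_Σ) =
    |P|=2: 9 collections, coeffs (), (), (1), (1), (1), (1), (1), (1), (2)


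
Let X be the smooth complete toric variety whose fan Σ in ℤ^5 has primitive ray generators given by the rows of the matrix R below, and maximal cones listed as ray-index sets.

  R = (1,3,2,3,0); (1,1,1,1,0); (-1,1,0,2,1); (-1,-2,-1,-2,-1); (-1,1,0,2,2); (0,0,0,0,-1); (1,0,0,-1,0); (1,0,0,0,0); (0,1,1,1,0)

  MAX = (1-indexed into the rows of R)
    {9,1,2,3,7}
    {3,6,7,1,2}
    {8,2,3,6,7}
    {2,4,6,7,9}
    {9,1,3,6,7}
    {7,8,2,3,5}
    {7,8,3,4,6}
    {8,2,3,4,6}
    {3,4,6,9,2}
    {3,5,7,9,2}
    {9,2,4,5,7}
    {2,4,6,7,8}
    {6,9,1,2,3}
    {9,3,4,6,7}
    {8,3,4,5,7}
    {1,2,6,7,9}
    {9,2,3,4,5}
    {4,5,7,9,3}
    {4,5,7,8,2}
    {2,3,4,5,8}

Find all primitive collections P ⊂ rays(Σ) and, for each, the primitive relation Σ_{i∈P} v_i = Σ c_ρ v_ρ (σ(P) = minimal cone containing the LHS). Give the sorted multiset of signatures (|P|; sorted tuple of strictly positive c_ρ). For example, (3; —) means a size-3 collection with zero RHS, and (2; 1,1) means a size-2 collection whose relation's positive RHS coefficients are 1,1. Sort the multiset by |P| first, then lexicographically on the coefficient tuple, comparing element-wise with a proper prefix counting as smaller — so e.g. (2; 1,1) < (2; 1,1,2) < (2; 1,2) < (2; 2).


The 7 primitive collections of Σ (r=9, n=5):

  P = {5,6}:  v_{5} + v_{6} = v_{3}  ⇒ sig = (2; 1)
  P = {8,9}:  v_{8} + v_{9} = v_{2}  ⇒ sig = (2; 1)
  P = {1,4}:  v_{1} + v_{4} = v_{6} + v_{9}  ⇒ sig = (2; 1,1)
  P = {1,5}:  v_{1} + v_{5} = v_{2} + 2·v_{3} + v_{7} + v_{9}  ⇒ sig = (2; 1,1,1,2)
  P = {1,8}:  v_{1} + v_{8} = 2·v_{2} + v_{3} + v_{6} + v_{7}  ⇒ sig = (2; 1,1,1,2)
  P = {2,3,4,7}:  v_{2} + v_{3} + v_{4} + v_{7} = 0  ⇒ sig = (4; —)
  P = {2,3,6,7,9}:  v_{2} + v_{3} + v_{6} + v_{7} + v_{9} = v_{1}  ⇒ sig = (5; 1)

Sorted signature multiset PRS(X):
[(2; 1), (2; 1), (2; 1,1), (2; 1,1,1,2), (2; 1,1,1,2), (4; —), (5; 1)]


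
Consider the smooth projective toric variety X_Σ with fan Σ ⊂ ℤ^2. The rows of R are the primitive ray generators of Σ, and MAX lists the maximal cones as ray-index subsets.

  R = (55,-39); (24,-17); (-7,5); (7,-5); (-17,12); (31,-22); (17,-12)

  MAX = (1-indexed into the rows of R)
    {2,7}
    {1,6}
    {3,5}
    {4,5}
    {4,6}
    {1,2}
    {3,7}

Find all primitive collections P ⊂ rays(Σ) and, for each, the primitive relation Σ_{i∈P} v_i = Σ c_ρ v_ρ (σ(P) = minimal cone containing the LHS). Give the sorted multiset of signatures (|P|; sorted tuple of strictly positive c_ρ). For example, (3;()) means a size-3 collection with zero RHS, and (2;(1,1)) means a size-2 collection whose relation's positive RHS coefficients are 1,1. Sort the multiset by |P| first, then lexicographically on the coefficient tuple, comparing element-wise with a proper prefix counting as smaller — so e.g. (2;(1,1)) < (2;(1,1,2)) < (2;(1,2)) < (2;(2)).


14 collections generate NE(X_Σ); each relation:

  {3,4}:  v_{3} + v_{4} = 0 — sig = (2;())
  {5,7}:  v_{5} + v_{7} = 0 — sig = (2;())
  {2,3}:  v_{2} + v_{3} = v_{7} — sig = (2;(1))
  {2,4}:  v_{2} + v_{4} = v_{6} — sig = (2;(1))
  {2,5}:  v_{2} + v_{5} = v_{4} — sig = (2;(1))
  {2,6}:  v_{2} + v_{6} = v_{1} — sig = (2;(1))
  {3,6}:  v_{3} + v_{6} = v_{2} — sig = (2;(1))
  {4,7}:  v_{4} + v_{7} = v_{2} — sig = (2;(1))
  {1,5}:  v_{1} + v_{5} = v_{4} + v_{6} — sig = (2;(1,1))
  {1,3}:  v_{1} + v_{3} = 2·v_{2} — sig = (2;(2))
  {1,4}:  v_{1} + v_{4} = 2·v_{6} — sig = (2;(2))
  {5,6}:  v_{5} + v_{6} = 2·v_{4} — sig = (2;(2))
  {6,7}:  v_{6} + v_{7} = 2·v_{2} — sig = (2;(2))
  {1,7}:  v_{1} + v_{7} = 3·v_{2} — sig = (2;(3))

Sorted signature multiset PRS(X):
[(2;()), (2;()), (2;(1)), (2;(1)), (2;(1)), (2;(1)), (2;(1)), (2;(1)), (2;(1,1)), (2;(2)), (2;(2)), (2;(2)), (2;(2)), (2;(3))]


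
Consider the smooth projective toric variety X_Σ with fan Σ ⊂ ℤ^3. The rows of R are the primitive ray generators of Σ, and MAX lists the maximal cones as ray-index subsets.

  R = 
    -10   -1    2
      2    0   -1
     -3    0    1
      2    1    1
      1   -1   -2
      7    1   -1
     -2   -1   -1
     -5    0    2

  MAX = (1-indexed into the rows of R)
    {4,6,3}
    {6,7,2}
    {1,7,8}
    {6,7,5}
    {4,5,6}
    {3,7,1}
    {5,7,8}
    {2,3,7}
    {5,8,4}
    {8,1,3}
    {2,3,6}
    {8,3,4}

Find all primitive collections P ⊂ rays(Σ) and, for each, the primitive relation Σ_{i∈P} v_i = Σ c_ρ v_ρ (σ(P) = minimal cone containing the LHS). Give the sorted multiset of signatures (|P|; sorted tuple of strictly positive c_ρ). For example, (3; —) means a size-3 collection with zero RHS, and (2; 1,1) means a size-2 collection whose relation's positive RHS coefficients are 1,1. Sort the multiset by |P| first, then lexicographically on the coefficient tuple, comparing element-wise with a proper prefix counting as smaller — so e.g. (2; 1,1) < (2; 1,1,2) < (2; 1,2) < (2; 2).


Primitive collections (12):

  P={4,7}:  v_{4} + v_{7} = 0 ; sig = (2; —)
  P={1,6}:  v_{1} + v_{6} = v_{3} ; sig = (2; 1)
  P={2,8}:  v_{2} + v_{8} = v_{3} ; sig = (2; 1)
  P={3,5}:  v_{3} + v_{5} = v_{7} ; sig = (2; 1)
  P={6,8}:  v_{6} + v_{8} = v_{4} ; sig = (2; 1)
  P={1,4}:  v_{1} + v_{4} = v_{3} + v_{8} ; sig = (2; 1,1)
  P={2,4}:  v_{2} + v_{4} = v_{3} + v_{6} ; sig = (2; 1,1)
  P={1,2}:  v_{1} + v_{2} = 2·v_{3} + v_{7} ; sig = (2; 1,2)
  P={1,5}:  v_{1} + v_{5} = 2·v_{7} + v_{8} ; sig = (2; 1,2)
  P={2,5}:  v_{2} + v_{5} = v_{6} + 2·v_{7} ; sig = (2; 1,2)
  P={3,6,7}:  v_{3} + v_{6} + v_{7} = v_{2} ; sig = (3; 1)
  P={3,7,8}:  v_{3} + v_{7} + v_{8} = v_{1} ; sig = (3; 1)

Hence PRS(X_Σ) =
{ (2; —),  (2; 1) ×4,  (2; 1,1) ×2,  (2; 1,2) ×3,  (3; 1) ×2 }


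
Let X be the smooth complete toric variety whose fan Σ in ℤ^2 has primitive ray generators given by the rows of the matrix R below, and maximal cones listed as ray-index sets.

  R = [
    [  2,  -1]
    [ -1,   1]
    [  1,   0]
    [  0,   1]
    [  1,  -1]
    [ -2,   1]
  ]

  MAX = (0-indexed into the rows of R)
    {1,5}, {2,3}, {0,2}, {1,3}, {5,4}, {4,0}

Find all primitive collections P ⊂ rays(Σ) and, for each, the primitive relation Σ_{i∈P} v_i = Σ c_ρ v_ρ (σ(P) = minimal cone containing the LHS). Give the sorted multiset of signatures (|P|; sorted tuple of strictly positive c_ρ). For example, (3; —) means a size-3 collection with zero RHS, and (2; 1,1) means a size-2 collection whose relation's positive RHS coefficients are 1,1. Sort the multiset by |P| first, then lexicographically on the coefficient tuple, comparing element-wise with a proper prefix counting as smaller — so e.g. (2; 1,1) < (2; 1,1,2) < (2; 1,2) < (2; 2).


Minimal non-faces — 9 found among 6 rays, 6 max cones:

  P={0,5}:  v_{0} + v_{5} = 0  ⟹  sig = (2; —)
  P={1,4}:  v_{1} + v_{4} = 0  ⟹  sig = (2; —)
  P={0,1}:  v_{0} + v_{1} = v_{2}  ⟹  sig = (2; 1)
  P={1,2}:  v_{1} + v_{2} = v_{3}  ⟹  sig = (2; 1)
  P={2,4}:  v_{2} + v_{4} = v_{0}  ⟹  sig = (2; 1)
  P={2,5}:  v_{2} + v_{5} = v_{1}  ⟹  sig = (2; 1)
  P={3,4}:  v_{3} + v_{4} = v_{2}  ⟹  sig = (2; 1)
  P={0,3}:  v_{0} + v_{3} = 2·v_{2}  ⟹  sig = (2; 2)
  P={3,5}:  v_{3} + v_{5} = 2·v_{1}  ⟹  sig = (2; 2)

Signatures (|P|; sorted positive RHS coefficients), sorted:
{ (2; —) ×2,  (2; 1) ×5,  (2; 2) ×2 }


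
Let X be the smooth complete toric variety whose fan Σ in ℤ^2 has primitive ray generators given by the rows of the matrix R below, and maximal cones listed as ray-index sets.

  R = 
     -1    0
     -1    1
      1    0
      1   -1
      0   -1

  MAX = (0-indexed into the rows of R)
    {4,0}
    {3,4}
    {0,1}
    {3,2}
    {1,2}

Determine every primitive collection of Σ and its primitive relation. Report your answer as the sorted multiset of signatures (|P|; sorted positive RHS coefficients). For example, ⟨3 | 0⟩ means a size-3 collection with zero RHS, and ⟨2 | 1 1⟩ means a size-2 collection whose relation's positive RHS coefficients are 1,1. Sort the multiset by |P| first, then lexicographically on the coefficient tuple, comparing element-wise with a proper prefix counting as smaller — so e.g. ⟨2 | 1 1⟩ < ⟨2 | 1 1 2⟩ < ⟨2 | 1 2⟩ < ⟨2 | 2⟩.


5 minimal non-faces of Δ(Σ) (on 5 rays):

  {0,2}:  v_{0} + v_{2} = 0 — sig = ⟨2 | 0⟩
  {1,3}:  v_{1} + v_{3} = 0 — sig = ⟨2 | 0⟩
  {0,3}:  v_{0} + v_{3} = v_{4} — sig = ⟨2 | 1⟩
  {1,4}:  v_{1} + v_{4} = v_{0} — sig = ⟨2 | 1⟩
  {2,4}:  v_{2} + v_{4} = v_{3} — sig = ⟨2 | 1⟩

Sorted signature multiset PRS(X):
    |P|=2: 5 collections, coeffs (), (), (1), (1), (1)
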